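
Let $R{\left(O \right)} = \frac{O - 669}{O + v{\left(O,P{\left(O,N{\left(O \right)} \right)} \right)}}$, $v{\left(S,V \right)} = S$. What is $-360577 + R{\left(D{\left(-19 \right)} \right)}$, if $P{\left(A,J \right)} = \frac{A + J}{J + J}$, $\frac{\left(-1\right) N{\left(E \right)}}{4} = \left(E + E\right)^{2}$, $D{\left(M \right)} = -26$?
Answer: $- \frac{18749309}{52} \approx -3.6056 \cdot 10^{5}$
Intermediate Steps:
$N{\left(E \right)} = - 16 E^{2}$ ($N{\left(E \right)} = - 4 \left(E + E\right)^{2} = - 4 \left(2 E\right)^{2} = - 4 \cdot 4 E^{2} = - 16 E^{2}$)
$P{\left(A,J \right)} = \frac{A + J}{2 J}$
$R{\left(O \right)} = \frac{-669 + O}{2 O}$ ($R{\left(O \right)} = \frac{O - 669}{O + O} = \frac{-669 + O}{2 O}$)
$-360577 + R{\left(D{\left(-19 \right)} \right)} = -360577 + \frac{-669 - 26}{2 \left(-26\right)} = -360577 + \frac{1}{2} \left(- \frac{1}{26}\right) \left(-695\right) = -360577 + \frac{695}{52} = - \frac{18749309}{52}$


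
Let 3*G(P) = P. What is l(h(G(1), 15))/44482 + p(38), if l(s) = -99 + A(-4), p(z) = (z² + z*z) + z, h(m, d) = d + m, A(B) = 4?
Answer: 130154237/44482 ≈ 2926.0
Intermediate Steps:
G(P) = P/3
p(z) = z + 2*z² (p(z) = (z² + z²) + z = 2*z² + z = z + 2*z²)
l(s) = -95 (l(s) = -99 + 4 = -95)
l(h(G(1), 15))/44482 + p(38) = -95/44482 + 38*(1 + 2*38) = -95*1/44482 + 38*(1 + 76) = -95/44482 + 38*77 = -95/44482 + 2926 = 130154237/44482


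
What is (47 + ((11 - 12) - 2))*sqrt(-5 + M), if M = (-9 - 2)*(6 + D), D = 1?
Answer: 44*I*sqrt(82) ≈ 398.44*I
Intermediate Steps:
M = -77 (M = (-9 - 2)*(6 + 1) = -11*7 = -77)
(47 + ((11 - 12) - 2))*sqrt(-5 + M) = (47 + ((11 - 12) - 2))*sqrt(-5 - 77) = (47 + (-1 - 2))*sqrt(-82) = (47 - 3)*(I*sqrt(82)) = 44*(I*sqrt(82)) = 44*I*sqrt(82)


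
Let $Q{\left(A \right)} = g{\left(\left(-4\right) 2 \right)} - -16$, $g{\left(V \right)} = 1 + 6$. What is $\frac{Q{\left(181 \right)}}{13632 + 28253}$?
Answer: $\frac{23}{41885} \approx 0.00054912$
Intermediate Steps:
$g{\left(V \right)} = 7$
$Q{\left(A \right)} = 23$ ($Q{\left(A \right)} = 7 - -16 = 7 + 16 = 23$)
$\frac{Q{\left(181 \right)}}{13632 + 28253} = \frac{23}{13632 + 28253} = \frac{23}{41885}$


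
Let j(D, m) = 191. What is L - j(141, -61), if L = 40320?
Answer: 40129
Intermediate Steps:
L - j(141, -61) = 40320 - 1*191 = 40320 - 191 = 40129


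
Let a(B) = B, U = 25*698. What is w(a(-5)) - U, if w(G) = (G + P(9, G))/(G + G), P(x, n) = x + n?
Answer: -174499/10 ≈ -17450.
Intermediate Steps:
U = 17450
P(x, n) = n + x
w(G) = (9 + 2*G)/(2*G) (w(G) = (G + (G + 9))/(G + G) = (G + (9 + G))/((2*G)) = (9 + 2*G)*(1/(2*G)) = (9 + 2*G)/(2*G))
w(a(-5)) - U = (9/2 - 5)/(-5) - 1*17450 = -⅕*(-½) - 17450 = ⅒ - 17450 = -174499/10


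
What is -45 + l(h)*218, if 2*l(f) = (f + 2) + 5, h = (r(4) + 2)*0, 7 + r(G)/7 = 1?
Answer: 718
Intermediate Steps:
r(G) = -42 (r(G) = -49 + 7*1 = -49 + 7 = -42)
h = 0 (h = (-42 + 2)*0 = -40*0 = 0)
l(f) = 7/2 + f/2 (l(f) = ((f + 2) + 5)/2 = ((2 + f) + 5)/2 = (7 + f)/2 = 7/2 + f/2)
-45 + l(h)*218 = -45 + (7/2 + (½)*0)*218 = -45 + (7/2 + 0)*218 = -45 + (7/2)*218 = -45 + 763 = 718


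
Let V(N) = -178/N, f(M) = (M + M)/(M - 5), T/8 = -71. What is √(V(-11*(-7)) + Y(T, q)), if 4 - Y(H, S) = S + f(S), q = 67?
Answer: I*√384445446/2387 ≈ 8.2142*I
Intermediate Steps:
T = -568 (T = 8*(-71) = -568)
f(M) = 2*M/(-5 + M) (f(M) = (2*M)/(-5 + M) = 2*M/(-5 + M))
Y(H, S) = 4 - S - 2*S/(-5 + S) (Y(H, S) = 4 - (S + 2*S/(-5 + S)) = 4 + (-S - 2*S/(-5 + S)) = 4 - S - 2*S/(-5 + S))
√(V(-11*(-7)) + Y(T, q)) = √(-178/((-11*(-7))) + (-20 - 1*67² + 7*67)/(-5 + 67)) = √(-178/77 + (-20 - 1*4489 + 469)/62) = √(-178*1/77 + (-20 - 4489 + 469)/62) = √(-178/77 + (1/62)*(-4040)) = √(-178/77 - 2020/31) = √(-161058/2387) = I*√384445446/2387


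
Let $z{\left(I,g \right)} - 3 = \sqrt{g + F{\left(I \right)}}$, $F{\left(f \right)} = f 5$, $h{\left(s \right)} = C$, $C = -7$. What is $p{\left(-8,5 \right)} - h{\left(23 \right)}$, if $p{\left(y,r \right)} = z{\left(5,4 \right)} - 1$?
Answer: $9 + \sqrt{29} \approx 14.385$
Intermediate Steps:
$h{\left(s \right)} = -7$
$F{\left(f \right)} = 5 f$
$z{\left(I,g \right)} = 3 + \sqrt{g + 5 I}$
$p{\left(y,r \right)} = 2 + \sqrt{29}$ ($p{\left(y,r \right)} = \left(3 + \sqrt{4 + 5 \cdot 5}\right) - 1 = \left(3 + \sqrt{4 + 25}\right) - 1 = \left(3 + \sqrt{29}\right) - 1 = 2 + \sqrt{29}$)
$p{\left(-8,5 \right)} - h{\left(23 \right)} = \left(2 + \sqrt{29}\right) - -7 = \left(2 + \sqrt{29}\right) + 7 = 9 + \sqrt{29}$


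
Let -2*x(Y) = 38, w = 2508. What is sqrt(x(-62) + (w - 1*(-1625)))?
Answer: 11*sqrt(34) ≈ 64.141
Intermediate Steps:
x(Y) = -19 (x(Y) = -1/2*38 = -19)
sqrt(x(-62) + (w - 1*(-1625))) = sqrt(-19 + (2508 - 1*(-1625))) = sqrt(-19 + (2508 + 1625)) = sqrt(-19 + 4133) = sqrt(4114) = 11*sqrt(34)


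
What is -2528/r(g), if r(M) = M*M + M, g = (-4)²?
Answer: -158/17 ≈ -9.2941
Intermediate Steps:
g = 16
r(M) = M + M² (r(M) = M² + M = M + M²)
-2528/r(g) = -2528*1/(16*(1 + 16)) = -2528/(16*17) = -2528/272 = -2528*1/272 = -158/17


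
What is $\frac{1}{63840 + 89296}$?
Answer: $\frac{1}{153136} \approx 6.5301 \cdot 10^{-6}$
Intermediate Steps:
$\frac{1}{63840 + 89296} = \frac{1}{153136}$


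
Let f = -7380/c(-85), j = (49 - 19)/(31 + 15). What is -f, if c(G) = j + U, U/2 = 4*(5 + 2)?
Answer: 169740/1303 ≈ 130.27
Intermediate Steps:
j = 15/23 (j = 30/46 = 30*(1/46) = 15/23 ≈ 0.65217)
U = 56 (U = 2*(4*(5 + 2)) = 2*(4*7) = 2*28 = 56)
c(G) = 1303/23 (c(G) = 15/23 + 56 = 1303/23)
f = -169740/1303 (f = -7380/1303/23 = -7380*23/1303 = -169740/1303 ≈ -130.27)
-f = -1*(-169740/1303) = 169740/1303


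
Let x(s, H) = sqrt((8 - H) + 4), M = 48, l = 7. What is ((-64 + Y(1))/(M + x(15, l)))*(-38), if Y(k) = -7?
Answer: 6816/121 - 142*sqrt(5)/121 ≈ 53.706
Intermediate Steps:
x(s, H) = sqrt(12 - H)
((-64 + Y(1))/(M + x(15, l)))*(-38) = ((-64 - 7)/(48 + sqrt(12 - 1*7)))*(-38) = -71/(48 + sqrt(12 - 7))*(-38) = -71/(48 + sqrt(5))*(-38) = 2698/(48 + sqrt(5))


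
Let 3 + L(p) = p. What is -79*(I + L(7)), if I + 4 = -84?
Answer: 6636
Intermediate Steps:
I = -88 (I = -4 - 84 = -88)
L(p) = -3 + p
-79*(I + L(7)) = -79*(-88 + (-3 + 7)) = -79*(-88 + 4) = -79*(-84) = 6636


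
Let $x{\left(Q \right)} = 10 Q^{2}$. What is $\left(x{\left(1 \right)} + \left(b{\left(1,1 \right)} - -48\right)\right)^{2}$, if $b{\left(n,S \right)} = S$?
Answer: $3481$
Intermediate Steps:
$\left(x{\left(1 \right)} + \left(b{\left(1,1 \right)} - -48\right)\right)^{2} = \left(10 \cdot 1^{2} + \left(1 - -48\right)\right)^{2} = \left(10 \cdot 1 + \left(1 + 48\right)\right)^{2} = \left(10 + 49\right)^{2} = 59^{2} = 3481$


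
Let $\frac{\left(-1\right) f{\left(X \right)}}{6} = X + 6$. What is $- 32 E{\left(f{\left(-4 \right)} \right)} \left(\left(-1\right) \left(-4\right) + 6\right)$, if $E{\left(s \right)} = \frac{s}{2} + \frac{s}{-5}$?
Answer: $1152$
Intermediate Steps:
$f{\left(X \right)} = -36 - 6 X$ ($f{\left(X \right)} = - 6 \left(X + 6\right) = - 6 \left(6 + X\right) = -36 - 6 X$)
$E{\left(s \right)} = \frac{3 s}{10}$ ($E{\left(s \right)} = s \frac{1}{2} + s \left(- \frac{1}{5}\right) = \frac{s}{2} - \frac{s}{5} = \frac{3 s}{10}$)
$- 32 E{\left(f{\left(-4 \right)} \right)} \left(\left(-1\right) \left(-4\right) + 6\right) = - 32 \frac{3 \left(-36 - -24\right)}{10} \left(\left(-1\right) \left(-4\right) + 6\right) = - 32 \frac{3 \left(-36 + 24\right)}{10} \left(4 + 6\right) = - 32 \cdot \frac{3}{10} \left(-12\right) 10 = \left(-32\right) \left(- \frac{18}{5}\right) 10 = \frac{576}{5} \cdot 10 = 1152$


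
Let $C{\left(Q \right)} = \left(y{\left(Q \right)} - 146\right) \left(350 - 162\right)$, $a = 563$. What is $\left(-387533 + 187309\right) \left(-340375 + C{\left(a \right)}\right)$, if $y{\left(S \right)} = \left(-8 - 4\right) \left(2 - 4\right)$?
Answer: $72743581664$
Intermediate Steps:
$y{\left(S \right)} = 24$ ($y{\left(S \right)} = \left(-12\right) \left(-2\right) = 24$)
$C{\left(Q \right)} = -22936$ ($C{\left(Q \right)} = \left(24 - 146\right) \left(350 - 162\right) = \left(-122\right) 188 = -22936$)
$\left(-387533 + 187309\right) \left(-340375 + C{\left(a \right)}\right) = \left(-387533 + 187309\right) \left(-340375 - 22936\right) = \left(-200224\right) \left(-363311\right) = 72743581664$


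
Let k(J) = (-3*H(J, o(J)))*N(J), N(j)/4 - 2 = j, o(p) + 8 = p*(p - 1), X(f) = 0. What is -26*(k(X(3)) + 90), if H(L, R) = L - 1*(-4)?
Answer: 156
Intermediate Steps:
o(p) = -8 + p*(-1 + p) (o(p) = -8 + p*(p - 1) = -8 + p*(-1 + p))
N(j) = 8 + 4*j
H(L, R) = 4 + L (H(L, R) = L + 4 = 4 + L)
k(J) = (-12 - 3*J)*(8 + 4*J) (k(J) = (-3*(4 + J))*(8 + 4*J) = (-12 - 3*J)*(8 + 4*J))
-26*(k(X(3)) + 90) = -26*(-12*(2 + 0)*(4 + 0) + 90) = -26*(-12*2*4 + 90) = -26*(-96 + 90) = -26*(-6) = 156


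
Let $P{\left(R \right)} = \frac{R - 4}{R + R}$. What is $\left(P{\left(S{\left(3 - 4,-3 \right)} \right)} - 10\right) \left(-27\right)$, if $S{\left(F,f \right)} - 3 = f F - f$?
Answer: $\frac{525}{2} \approx 262.5$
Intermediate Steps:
$S{\left(F,f \right)} = 3 - f + F f$ ($S{\left(F,f \right)} = 3 + \left(f F - f\right) = 3 + \left(F f - f\right) = 3 + \left(- f + F f\right) = 3 - f + F f$)
$P{\left(R \right)} = \frac{-4 + R}{2 R}$
$\left(P{\left(S{\left(3 - 4,-3 \right)} \right)} - 10\right) \left(-27\right) = \left(\frac{-4 + \left(3 - -3 + \left(3 - 4\right) \left(-3\right)\right)}{2 \left(3 - -3 + \left(3 - 4\right) \left(-3\right)\right)} - 10\right) \left(-27\right) = \left(\frac{-4 + \left(3 + 3 + \left(3 - 4\right) \left(-3\right)\right)}{2 \left(3 + 3 + \left(3 - 4\right) \left(-3\right)\right)} - 10\right) \left(-27\right) = \left(\frac{-4 + \left(3 + 3 - -3\right)}{2 \left(3 + 3 - -3\right)} - 10\right) \left(-27\right) = \left(\frac{-4 + \left(3 + 3 + 3\right)}{2 \left(3 + 3 + 3\right)} - 10\right) \left(-27\right) = \left(\frac{-4 + 9}{2 \cdot 9} - 10\right) \left(-27\right) = \left(\frac{1}{2} \cdot \frac{1}{9} \cdot 5 - 10\right) \left(-27\right) = \left(\frac{5}{18} - 10\right) \left(-27\right) = \left(- \frac{175}{18}\right) \left(-27\right) = \frac{525}{2}$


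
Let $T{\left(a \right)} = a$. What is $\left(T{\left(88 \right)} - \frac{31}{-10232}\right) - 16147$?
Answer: $- \frac{164315657}{10232} \approx -16059.0$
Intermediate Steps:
$\left(T{\left(88 \right)} - \frac{31}{-10232}\right) - 16147 = \left(88 - \frac{31}{-10232}\right) - 16147 = \left(88 - - \frac{31}{10232}\right) - 16147 = \left(88 + \frac{31}{10232}\right) - 16147 = \frac{900447}{10232} - 16147 = - \frac{164315657}{10232}$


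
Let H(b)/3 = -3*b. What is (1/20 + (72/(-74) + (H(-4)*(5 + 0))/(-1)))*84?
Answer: -2811543/185 ≈ -15198.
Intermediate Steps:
H(b) = -9*b (H(b) = 3*(-3*b) = -9*b)
(1/20 + (72/(-74) + (H(-4)*(5 + 0))/(-1)))*84 = (1/20 + (72/(-74) + ((-9*(-4))*(5 + 0))/(-1)))*84 = (1/20 + (72*(-1/74) + (36*5)*(-1)))*84 = (1/20 + (-36/37 + 180*(-1)))*84 = (1/20 + (-36/37 - 180))*84 = (1/20 - 6696/37)*84 = -133883/740*84 = -2811543/185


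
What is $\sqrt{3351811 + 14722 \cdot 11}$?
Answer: $3 \sqrt{390417} \approx 1874.5$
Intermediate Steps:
$\sqrt{3351811 + 14722 \cdot 11} = \sqrt{3351811 + 161942} = \sqrt{3513753} = 3 \sqrt{390417}$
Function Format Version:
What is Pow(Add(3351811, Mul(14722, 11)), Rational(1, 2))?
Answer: Mul(3, Pow(390417, Rational(1, 2))) ≈ 1874.5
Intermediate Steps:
Pow(Add(3351811, Mul(14722, 11)), Rational(1, 2)) = Pow(Add(3351811, 161942), Rational(1, 2)) = Pow(3513753, Rational(1, 2)) = Mul(3, Pow(390417, Rational(1, 2)))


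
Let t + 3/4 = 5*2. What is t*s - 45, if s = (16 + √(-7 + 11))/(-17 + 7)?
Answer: -1233/20 ≈ -61.650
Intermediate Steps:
t = 37/4 (t = -¾ + 5*2 = -¾ + 10 = 37/4 ≈ 9.2500)
s = -9/5 (s = (16 + √4)/(-10) = (16 + 2)*(-⅒) = 18*(-⅒) = -9/5 ≈ -1.8000)
t*s - 45 = (37/4)*(-9/5) - 45 = -333/20 - 45 = -1233/20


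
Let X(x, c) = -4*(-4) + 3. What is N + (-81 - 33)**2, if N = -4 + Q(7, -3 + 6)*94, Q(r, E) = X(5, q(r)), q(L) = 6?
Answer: 14778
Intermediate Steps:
X(x, c) = 19 (X(x, c) = 16 + 3 = 19)
Q(r, E) = 19
N = 1782 (N = -4 + 19*94 = -4 + 1786 = 1782)
N + (-81 - 33)**2 = 1782 + (-81 - 33)**2 = 1782 + (-114)**2 = 1782 + 12996 = 14778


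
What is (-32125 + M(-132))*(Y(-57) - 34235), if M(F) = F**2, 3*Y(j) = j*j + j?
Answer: 487646871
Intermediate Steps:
Y(j) = j/3 + j**2/3 (Y(j) = (j*j + j)/3 = (j**2 + j)/3 = (j + j**2)/3 = j/3 + j**2/3)
(-32125 + M(-132))*(Y(-57) - 34235) = (-32125 + (-132)**2)*((1/3)*(-57)*(1 - 57) - 34235) = (-32125 + 17424)*((1/3)*(-57)*(-56) - 34235) = -14701*(1064 - 34235) = -14701*(-33171) = 487646871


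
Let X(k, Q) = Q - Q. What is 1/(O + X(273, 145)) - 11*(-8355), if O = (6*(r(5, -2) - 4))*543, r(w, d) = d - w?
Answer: 3293691389/35838 ≈ 91905.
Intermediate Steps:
X(k, Q) = 0
O = -35838 (O = (6*((-2 - 1*5) - 4))*543 = (6*((-2 - 5) - 4))*543 = (6*(-7 - 4))*543 = (6*(-11))*543 = -66*543 = -35838)
1/(O + X(273, 145)) - 11*(-8355) = 1/(-35838 + 0) - 11*(-8355) = 1/(-35838) - 1*(-91905) = -1/35838 + 91905 = 3293691389/35838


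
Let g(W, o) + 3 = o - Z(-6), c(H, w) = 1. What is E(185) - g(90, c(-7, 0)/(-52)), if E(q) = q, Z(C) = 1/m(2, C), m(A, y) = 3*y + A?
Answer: 39095/208 ≈ 187.96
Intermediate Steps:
m(A, y) = A + 3*y
Z(C) = 1/(2 + 3*C)
g(W, o) = -47/16 + o (g(W, o) = -3 + (o - 1/(2 + 3*(-6))) = -3 + (o - 1/(2 - 18)) = -3 + (o - 1/(-16)) = -3 + (o - 1*(-1/16)) = -3 + (o + 1/16) = -3 + (1/16 + o) = -47/16 + o)
E(185) - g(90, c(-7, 0)/(-52)) = 185 - (-47/16 + 1/(-52)) = 185 - (-47/16 + 1*(-1/52)) = 185 - (-47/16 - 1/52) = 185 - 1*(-615/208) = 185 + 615/208 = 39095/208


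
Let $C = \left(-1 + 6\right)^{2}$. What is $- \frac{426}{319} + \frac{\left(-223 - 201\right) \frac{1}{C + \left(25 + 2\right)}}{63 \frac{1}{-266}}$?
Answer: $\frac{1235090}{37323} \approx 33.092$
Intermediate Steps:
$C = 25$ ($C = 5^{2} = 25$)
$- \frac{426}{319} + \frac{\left(-223 - 201\right) \frac{1}{C + \left(25 + 2\right)}}{63 \frac{1}{-266}} = - \frac{426}{319} + \frac{\left(-223 - 201\right) \frac{1}{25 + \left(25 + 2\right)}}{63 \frac{1}{-266}} = \left(-426\right) \frac{1}{319} + \frac{\left(-424\right) \frac{1}{25 + 27}}{63 \left(- \frac{1}{266}\right)} = - \frac{426}{319} + \frac{\left(-424\right) \frac{1}{52}}{- \frac{9}{38}} = - \frac{426}{319} + \left(-424\right) \frac{1}{52} \left(- \frac{38}{9}\right) = - \frac{426}{319} - - \frac{4028}{117} = - \frac{426}{319} + \frac{4028}{117} = \frac{1235090}{37323}$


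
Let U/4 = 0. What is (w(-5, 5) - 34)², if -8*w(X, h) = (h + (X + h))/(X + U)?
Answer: 73441/64 ≈ 1147.5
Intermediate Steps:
U = 0 (U = 4*0 = 0)
w(X, h) = -(X + 2*h)/(8*X) (w(X, h) = -(h + (X + h))/(8*(X + 0)) = -(X + 2*h)/(8*X))
(w(-5, 5) - 34)² = ((⅛)*(-1*(-5) - 2*5)/(-5) - 34)² = ((⅛)*(-⅕)*(5 - 10) - 34)² = ((⅛)*(-⅕)*(-5) - 34)² = (⅛ - 34)² = (-271/8)² = 73441/64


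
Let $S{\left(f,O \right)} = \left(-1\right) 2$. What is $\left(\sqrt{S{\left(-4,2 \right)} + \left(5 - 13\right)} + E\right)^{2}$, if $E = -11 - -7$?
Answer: $\left(4 - i \sqrt{10}\right)^{2} \approx 6.0 - 25.298 i$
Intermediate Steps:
$S{\left(f,O \right)} = -2$
$E = -4$ ($E = -11 + 7 = -4$)
$\left(\sqrt{S{\left(-4,2 \right)} + \left(5 - 13\right)} + E\right)^{2} = \left(\sqrt{-2 + \left(5 - 13\right)} - 4\right)^{2} = \left(\sqrt{-2 - 8} - 4\right)^{2} = \left(\sqrt{-10} - 4\right)^{2} = \left(i \sqrt{10} - 4\right)^{2} = \left(-4 + i \sqrt{10}\right)^{2}$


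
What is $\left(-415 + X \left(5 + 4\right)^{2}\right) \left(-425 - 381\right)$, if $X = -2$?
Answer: $465062$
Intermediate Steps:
$\left(-415 + X \left(5 + 4\right)^{2}\right) \left(-425 - 381\right) = \left(-415 - 2 \left(5 + 4\right)^{2}\right) \left(-425 - 381\right) = \left(-415 - 2 \cdot 9^{2}\right) \left(-806\right) = \left(-415 - 162\right) \left(-806\right) = \left(-577\right) \left(-806\right) = 465062$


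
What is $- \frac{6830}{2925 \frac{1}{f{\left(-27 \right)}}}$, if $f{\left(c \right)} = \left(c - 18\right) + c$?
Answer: $\frac{10928}{65} \approx 168.12$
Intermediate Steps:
$f{\left(c \right)} = -18 + 2 c$ ($f{\left(c \right)} = \left(-18 + c\right) + c = -18 + 2 c$)
$- \frac{6830}{2925 \frac{1}{f{\left(-27 \right)}}} = - \frac{6830}{2925 \frac{1}{-18 + 2 \left(-27\right)}} = - \frac{6830}{2925 \frac{1}{-18 - 54}} = - \frac{6830}{2925 \frac{1}{-72}} = - \frac{6830}{2925 \left(- \frac{1}{72}\right)} = - \frac{6830}{- \frac{325}{8}} = \left(-6830\right) \left(- \frac{8}{325}\right) = \frac{10928}{65}$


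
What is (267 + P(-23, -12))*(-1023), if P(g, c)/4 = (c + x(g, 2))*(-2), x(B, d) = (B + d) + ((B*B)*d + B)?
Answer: 7927227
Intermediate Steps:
x(B, d) = d + 2*B + d*B² (x(B, d) = (B + d) + (B²*d + B) = (B + d) + (d*B² + B) = (B + d) + (B + d*B²) = d + 2*B + d*B²)
P(g, c) = -16 - 16*g - 16*g² - 8*c (P(g, c) = 4*((c + (2 + 2*g + 2*g²))*(-2)) = 4*((2 + c + 2*g + 2*g²)*(-2)) = 4*(-4 - 4*g - 4*g² - 2*c) = -16 - 16*g - 16*g² - 8*c)
(267 + P(-23, -12))*(-1023) = (267 + (-16 - 16*(-23) - 16*(-23)² - 8*(-12)))*(-1023) = (267 + (-16 + 368 - 16*529 + 96))*(-1023) = (267 + (-16 + 368 - 8464 + 96))*(-1023) = (267 - 8016)*(-1023) = -7749*(-1023) = 7927227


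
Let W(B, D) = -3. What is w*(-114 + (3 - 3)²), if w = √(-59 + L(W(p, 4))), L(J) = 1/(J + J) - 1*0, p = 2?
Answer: -19*I*√2130 ≈ -876.89*I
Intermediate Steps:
L(J) = 1/(2*J) (L(J) = 1/(2*J) + 0 = 1/(2*J))
w = I*√2130/6 (w = √(-59 + (½)/(-3)) = √(-59 + (½)*(-⅓)) = √(-59 - ⅙) = √(-355/6) = I*√2130/6 ≈ 7.692*I)
w*(-114 + (3 - 3)²) = (I*√2130/6)*(-114 + (3 - 3)²) = (I*√2130/6)*(-114 + 0²) = (I*√2130/6)*(-114 + 0) = (I*√2130/6)*(-114) = -19*I*√2130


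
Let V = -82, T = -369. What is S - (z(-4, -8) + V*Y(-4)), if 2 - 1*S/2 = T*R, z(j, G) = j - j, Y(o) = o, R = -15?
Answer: -11394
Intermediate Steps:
z(j, G) = 0
S = -11066 (S = 4 - (-738)*(-15) = 4 - 2*5535 = 4 - 11070 = -11066)
S - (z(-4, -8) + V*Y(-4)) = -11066 - (0 - 82*(-4)) = -11066 - (0 + 328) = -11066 - 1*328 = -11066 - 328 = -11394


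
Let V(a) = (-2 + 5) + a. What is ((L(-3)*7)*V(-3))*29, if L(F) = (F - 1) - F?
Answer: 0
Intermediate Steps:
L(F) = -1 (L(F) = (-1 + F) - F = -1)
V(a) = 3 + a
((L(-3)*7)*V(-3))*29 = ((-1*7)*(3 - 3))*29 = -7*0*29 = 0*29 = 0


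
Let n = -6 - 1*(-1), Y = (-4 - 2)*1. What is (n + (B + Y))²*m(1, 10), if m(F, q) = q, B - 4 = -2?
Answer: 810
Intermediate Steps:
B = 2 (B = 4 - 2 = 2)
Y = -6 (Y = -6*1 = -6)
n = -5 (n = -6 + 1 = -5)
(n + (B + Y))²*m(1, 10) = (-5 + (2 - 6))²*10 = (-5 - 4)²*10 = (-9)²*10 = 81*10 = 810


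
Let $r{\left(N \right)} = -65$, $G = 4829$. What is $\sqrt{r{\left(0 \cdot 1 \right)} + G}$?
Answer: $2 \sqrt{1191} \approx 69.022$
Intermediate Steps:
$\sqrt{r{\left(0 \cdot 1 \right)} + G} = \sqrt{-65 + 4829} = \sqrt{4764} = 2 \sqrt{1191}$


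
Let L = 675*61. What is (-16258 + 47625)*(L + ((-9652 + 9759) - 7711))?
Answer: 1053021557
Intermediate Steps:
L = 41175
(-16258 + 47625)*(L + ((-9652 + 9759) - 7711)) = (-16258 + 47625)*(41175 + ((-9652 + 9759) - 7711)) = 31367*(41175 + (107 - 7711)) = 31367*(41175 - 7604) = 31367*33571 = 1053021557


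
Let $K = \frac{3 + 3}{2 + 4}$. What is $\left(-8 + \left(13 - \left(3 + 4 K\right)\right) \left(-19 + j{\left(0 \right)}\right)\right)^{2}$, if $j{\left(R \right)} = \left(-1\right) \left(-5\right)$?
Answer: $8464$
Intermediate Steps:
$K = 1$ ($K = \frac{6}{6} = 6 \cdot \frac{1}{6} = 1$)
$j{\left(R \right)} = 5$
$\left(-8 + \left(13 - \left(3 + 4 K\right)\right) \left(-19 + j{\left(0 \right)}\right)\right)^{2} = \left(-8 + \left(13 - 7\right) \left(-19 + 5\right)\right)^{2} = \left(-8 + \left(13 - 7\right) \left(-14\right)\right)^{2} = \left(-8 + 6 \left(-14\right)\right)^{2} = \left(-8 - 84\right)^{2} = \left(-92\right)^{2} = 8464$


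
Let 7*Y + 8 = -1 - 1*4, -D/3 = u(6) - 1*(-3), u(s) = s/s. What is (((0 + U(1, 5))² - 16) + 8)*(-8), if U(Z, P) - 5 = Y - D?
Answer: -86752/49 ≈ -1770.4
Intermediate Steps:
u(s) = 1
D = -12 (D = -3*(1 - 1*(-3)) = -3*(1 + 3) = -3*4 = -12)
Y = -13/7 (Y = -8/7 + (-1 - 1*4)/7 = -8/7 + (-1 - 4)/7 = -8/7 + (⅐)*(-5) = -8/7 - 5/7 = -13/7 ≈ -1.8571)
U(Z, P) = 106/7 (U(Z, P) = 5 + (-13/7 - 1*(-12)) = 5 + (-13/7 + 12) = 5 + 71/7 = 106/7)
(((0 + U(1, 5))² - 16) + 8)*(-8) = (((0 + 106/7)² - 16) + 8)*(-8) = (((106/7)² - 16) + 8)*(-8) = ((11236/49 - 16) + 8)*(-8) = (10452/49 + 8)*(-8) = (10844/49)*(-8) = -86752/49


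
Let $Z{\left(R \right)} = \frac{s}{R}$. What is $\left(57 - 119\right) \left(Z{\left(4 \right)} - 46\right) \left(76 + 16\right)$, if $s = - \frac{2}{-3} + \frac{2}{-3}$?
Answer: $262384$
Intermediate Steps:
$s = 0$ ($s = \left(-2\right) \left(- \frac{1}{3}\right) + 2 \left(- \frac{1}{3}\right) = \frac{2}{3} - \frac{2}{3} = 0$)
$Z{\left(R \right)} = 0$ ($Z{\left(R \right)} = \frac{0}{R} = 0$)
$\left(57 - 119\right) \left(Z{\left(4 \right)} - 46\right) \left(76 + 16\right) = \left(57 - 119\right) \left(0 - 46\right) \left(76 + 16\right) = - 62 \left(\left(-46\right) 92\right) = \left(-62\right) \left(-4232\right) = 262384$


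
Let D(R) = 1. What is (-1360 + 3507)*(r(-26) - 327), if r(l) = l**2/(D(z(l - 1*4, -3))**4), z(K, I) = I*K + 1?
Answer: 749303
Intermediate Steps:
z(K, I) = 1 + I*K
r(l) = l**2 (r(l) = l**2/(1**4) = l**2/1 = l**2*1 = l**2)
(-1360 + 3507)*(r(-26) - 327) = (-1360 + 3507)*((-26)**2 - 327) = 2147*(676 - 327) = 2147*349 = 749303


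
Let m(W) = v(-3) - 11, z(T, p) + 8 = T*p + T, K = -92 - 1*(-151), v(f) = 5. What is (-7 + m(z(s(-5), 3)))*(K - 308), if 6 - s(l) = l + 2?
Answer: 3237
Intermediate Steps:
K = 59 (K = -92 + 151 = 59)
s(l) = 4 - l (s(l) = 6 - (l + 2) = 6 - (2 + l) = 6 + (-2 - l) = 4 - l)
z(T, p) = -8 + T + T*p (z(T, p) = -8 + (T*p + T) = -8 + (T + T*p) = -8 + T + T*p)
m(W) = -6 (m(W) = 5 - 11 = -6)
(-7 + m(z(s(-5), 3)))*(K - 308) = (-7 - 6)*(59 - 308) = -13*(-249) = 3237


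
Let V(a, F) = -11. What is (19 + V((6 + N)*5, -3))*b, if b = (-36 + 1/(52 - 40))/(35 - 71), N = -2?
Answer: 431/54 ≈ 7.9815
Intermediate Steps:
b = 431/432 (b = (-36 + 1/12)/(-36) = (-36 + 1/12)*(-1/36) = -431/12*(-1/36) = 431/432 ≈ 0.99769)
(19 + V((6 + N)*5, -3))*b = (19 - 11)*(431/432) = 8*(431/432) = 431/54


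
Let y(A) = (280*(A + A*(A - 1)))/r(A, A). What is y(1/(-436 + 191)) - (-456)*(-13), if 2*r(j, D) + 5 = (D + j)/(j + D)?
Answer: -10166524/1715 ≈ -5928.0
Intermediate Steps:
r(j, D) = -2 (r(j, D) = -5/2 + ((D + j)/(j + D))/2 = -5/2 + ((D + j)/(D + j))/2 = -5/2 + (1/2)*1 = -5/2 + 1/2 = -2)
y(A) = -140*A - 140*A*(-1 + A) (y(A) = (280*(A + A*(A - 1)))/(-2) = (280*(A + A*(-1 + A)))*(-1/2) = (280*A + 280*A*(-1 + A))*(-1/2) = -140*A - 140*A*(-1 + A))
y(1/(-436 + 191)) - (-456)*(-13) = -140/(-436 + 191)**2 - (-456)*(-13) = -140*(1/(-245))**2 - 1*5928 = -140*(-1/245)**2 - 5928 = -140*1/60025 - 5928 = -4/1715 - 5928 = -10166524/1715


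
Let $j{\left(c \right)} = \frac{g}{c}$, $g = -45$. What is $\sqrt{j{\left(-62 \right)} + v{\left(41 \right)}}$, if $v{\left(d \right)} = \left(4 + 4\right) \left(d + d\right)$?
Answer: $\frac{\sqrt{2524454}}{62} \approx 25.627$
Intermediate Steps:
$j{\left(c \right)} = - \frac{45}{c}$
$v{\left(d \right)} = 16 d$ ($v{\left(d \right)} = 8 \cdot 2 d = 16 d$)
$\sqrt{j{\left(-62 \right)} + v{\left(41 \right)}} = \sqrt{- \frac{45}{-62} + 16 \cdot 41} = \sqrt{\left(-45\right) \left(- \frac{1}{62}\right) + 656} = \sqrt{\frac{45}{62} + 656} = \sqrt{\frac{40717}{62}} = \frac{\sqrt{2524454}}{62}$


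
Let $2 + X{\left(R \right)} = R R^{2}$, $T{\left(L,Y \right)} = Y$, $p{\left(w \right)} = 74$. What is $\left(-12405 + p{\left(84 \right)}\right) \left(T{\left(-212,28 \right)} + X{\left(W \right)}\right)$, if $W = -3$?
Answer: $12331$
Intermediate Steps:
$X{\left(R \right)} = -2 + R^{3}$ ($X{\left(R \right)} = -2 + R R^{2} = -2 + R^{3}$)
$\left(-12405 + p{\left(84 \right)}\right) \left(T{\left(-212,28 \right)} + X{\left(W \right)}\right) = \left(-12405 + 74\right) \left(28 + \left(-2 + \left(-3\right)^{3}\right)\right) = - 12331 \left(28 - 29\right) = \left(-12331\right) \left(-1\right) = 12331$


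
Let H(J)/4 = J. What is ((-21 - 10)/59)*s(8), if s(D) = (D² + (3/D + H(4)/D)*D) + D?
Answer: -2821/59 ≈ -47.814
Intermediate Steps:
H(J) = 4*J
s(D) = 19 + D + D² (s(D) = (D² + (3/D + (4*4)/D)*D) + D = (D² + (3/D + 16/D)*D) + D = (D² + (19/D)*D) + D = (D² + 19) + D = (19 + D²) + D = 19 + D + D²)
((-21 - 10)/59)*s(8) = ((-21 - 10)/59)*(19 + 8 + 8²) = (-31*1/59)*(19 + 8 + 64) = -31/59*91 = -2821/59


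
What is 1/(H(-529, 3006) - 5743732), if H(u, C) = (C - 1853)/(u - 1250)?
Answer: -1779/10218100381 ≈ -1.7410e-7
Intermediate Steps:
H(u, C) = (-1853 + C)/(-1250 + u)
1/(H(-529, 3006) - 5743732) = 1/((-1853 + 3006)/(-1250 - 529) - 5743732) = 1/(1153/(-1779) - 5743732) = 1/(-1/1779*1153 - 5743732) = 1/(-1153/1779 - 5743732) = 1/(-10218100381/1779) = -1779/10218100381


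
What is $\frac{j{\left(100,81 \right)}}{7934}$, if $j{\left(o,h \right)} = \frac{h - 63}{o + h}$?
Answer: $\frac{9}{718027} \approx 1.2534 \cdot 10^{-5}$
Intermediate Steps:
$j{\left(o,h \right)} = \frac{-63 + h}{h + o}$
$\frac{j{\left(100,81 \right)}}{7934} = \frac{\frac{1}{81 + 100} \left(-63 + 81\right)}{7934} = \frac{1}{181} \cdot 18 \cdot \frac{1}{7934} = \frac{18}{181} \cdot \frac{1}{7934} = \frac{9}{718027}$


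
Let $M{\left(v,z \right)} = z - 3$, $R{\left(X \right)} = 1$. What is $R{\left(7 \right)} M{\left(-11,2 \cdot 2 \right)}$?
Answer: $1$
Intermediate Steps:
$M{\left(v,z \right)} = -3 + z$ ($M{\left(v,z \right)} = z - 3 = -3 + z$)
$R{\left(7 \right)} M{\left(-11,2 \cdot 2 \right)} = 1 \left(-3 + 2 \cdot 2\right) = 1 \left(-3 + 4\right) = 1 \cdot 1 = 1$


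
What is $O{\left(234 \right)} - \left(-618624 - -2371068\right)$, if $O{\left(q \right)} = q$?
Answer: $-1752210$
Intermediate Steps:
$O{\left(234 \right)} - \left(-618624 - -2371068\right) = 234 - \left(-618624 - -2371068\right) = 234 - \left(-618624 + 2371068\right) = 234 - 1752444 = -1752210$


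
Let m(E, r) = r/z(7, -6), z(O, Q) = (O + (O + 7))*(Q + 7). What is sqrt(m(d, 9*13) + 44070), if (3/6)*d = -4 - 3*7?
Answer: 9*sqrt(26663)/7 ≈ 209.94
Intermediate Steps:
z(O, Q) = (7 + Q)*(7 + 2*O) (z(O, Q) = (O + (7 + O))*(7 + Q) = (7 + 2*O)*(7 + Q) = (7 + Q)*(7 + 2*O))
d = -50 (d = 2*(-4 - 3*7) = 2*(-4 - 21) = 2*(-25) = -50)
m(E, r) = r/21 (m(E, r) = r/(49 + 7*(-6) + 14*7 + 2*7*(-6)) = r/(49 - 42 + 98 - 84) = r/21)
sqrt(m(d, 9*13) + 44070) = sqrt((9*13)/21 + 44070) = sqrt((1/21)*117 + 44070) = sqrt(39/7 + 44070) = sqrt(308529/7) = 9*sqrt(26663)/7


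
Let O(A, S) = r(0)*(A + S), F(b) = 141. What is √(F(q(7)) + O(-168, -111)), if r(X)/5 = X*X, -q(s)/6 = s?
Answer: √141 ≈ 11.874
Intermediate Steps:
q(s) = -6*s
r(X) = 5*X² (r(X) = 5*(X*X) = 5*X²)
O(A, S) = 0 (O(A, S) = (5*0²)*(A + S) = (5*0)*(A + S) = 0*(A + S) = 0)
√(F(q(7)) + O(-168, -111)) = √(141 + 0) = √141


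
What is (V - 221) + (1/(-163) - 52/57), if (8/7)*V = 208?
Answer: -370882/9291 ≈ -39.918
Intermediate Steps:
V = 182 (V = (7/8)*208 = 182)
(V - 221) + (1/(-163) - 52/57) = (182 - 221) + (1/(-163) - 52/57) = -39 + (1*(-1/163) - 52*1/57) = -39 + (-1/163 - 52/57) = -39 - 8533/9291 = -370882/9291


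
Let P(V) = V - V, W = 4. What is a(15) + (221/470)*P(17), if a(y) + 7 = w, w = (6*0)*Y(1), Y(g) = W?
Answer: -7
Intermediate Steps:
Y(g) = 4
P(V) = 0
w = 0 (w = (6*0)*4 = 0*4 = 0)
a(y) = -7 (a(y) = -7 + 0 = -7)
a(15) + (221/470)*P(17) = -7 + (221/470)*0 = -7 + 0 = -7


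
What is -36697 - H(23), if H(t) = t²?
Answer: -37226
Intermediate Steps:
-36697 - H(23) = -36697 - 1*23² = -36697 - 1*529 = -36697 - 529 = -37226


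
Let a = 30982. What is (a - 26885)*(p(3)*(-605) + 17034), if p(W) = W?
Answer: 62352243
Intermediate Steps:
(a - 26885)*(p(3)*(-605) + 17034) = (30982 - 26885)*(3*(-605) + 17034) = 4097*(-1815 + 17034) = 4097*15219 = 62352243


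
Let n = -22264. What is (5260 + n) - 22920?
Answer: -39924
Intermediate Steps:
(5260 + n) - 22920 = (5260 - 22264) - 22920 = -17004 - 22920 = -39924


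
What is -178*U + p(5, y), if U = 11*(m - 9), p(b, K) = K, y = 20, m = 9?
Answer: 20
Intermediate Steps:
U = 0 (U = 11*(9 - 9) = 11*0 = 0)
-178*U + p(5, y) = -178*0 + 20 = 0 + 20 = 20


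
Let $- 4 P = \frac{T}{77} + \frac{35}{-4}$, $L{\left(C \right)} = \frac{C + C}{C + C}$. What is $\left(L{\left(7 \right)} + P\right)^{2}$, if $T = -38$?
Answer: $\frac{16638241}{1517824} \approx 10.962$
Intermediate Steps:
$L{\left(C \right)} = 1$ ($L{\left(C \right)} = \frac{2 C}{2 C} = 2 C \frac{1}{2 C} = 1$)
$P = \frac{2847}{1232}$ ($P = - \frac{- \frac{38}{77} + \frac{35}{-4}}{4} = - \frac{\left(-38\right) \frac{1}{77} + 35 \left(- \frac{1}{4}\right)}{4} = - \frac{- \frac{38}{77} - \frac{35}{4}}{4} = \left(- \frac{1}{4}\right) \left(- \frac{2847}{308}\right) = \frac{2847}{1232} \approx 2.3109$)
$\left(L{\left(7 \right)} + P\right)^{2} = \left(1 + \frac{2847}{1232}\right)^{2} = \left(\frac{4079}{1232}\right)^{2} = \frac{16638241}{1517824}$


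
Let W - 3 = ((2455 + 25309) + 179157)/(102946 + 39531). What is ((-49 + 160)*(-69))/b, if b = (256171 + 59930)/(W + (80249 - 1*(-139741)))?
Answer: -80021613882846/15012374059 ≈ -5330.4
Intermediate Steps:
W = 634352/142477 (W = 3 + ((2455 + 25309) + 179157)/(102946 + 39531) = 3 + (27764 + 179157)/142477 = 3 + 206921*(1/142477) = 3 + 206921/142477 = 634352/142477 ≈ 4.4523)
b = 45037122177/31344149582 (b = (256171 + 59930)/(634352/142477 + (80249 - 1*(-139741))) = 316101/(634352/142477 + (80249 + 139741)) = 316101/(634352/142477 + 219990) = 316101/(31344149582/142477) = 316101*(142477/31344149582) = 45037122177/31344149582 ≈ 1.4369)
((-49 + 160)*(-69))/b = ((-49 + 160)*(-69))/(45037122177/31344149582) = (111*(-69))*(31344149582/45037122177) = -7659*31344149582/45037122177 = -80021613882846/15012374059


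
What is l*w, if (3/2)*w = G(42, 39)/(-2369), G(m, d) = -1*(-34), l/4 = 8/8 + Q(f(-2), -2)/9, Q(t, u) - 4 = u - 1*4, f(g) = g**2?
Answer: -1904/63963 ≈ -0.029767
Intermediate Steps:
Q(t, u) = u (Q(t, u) = 4 + (u - 1*4) = 4 + (u - 4) = 4 + (-4 + u) = u)
l = 28/9 (l = 4*(8/8 - 2/9) = 4*(8*(1/8) - 2*1/9) = 4*(1 - 2/9) = 4*(7/9) = 28/9 ≈ 3.1111)
G(m, d) = 34
w = -68/7107 (w = 2*(34/(-2369))/3 = 2*(34*(-1/2369))/3 = (2/3)*(-34/2369) = -68/7107 ≈ -0.0095680)
l*w = (28/9)*(-68/7107) = -1904/63963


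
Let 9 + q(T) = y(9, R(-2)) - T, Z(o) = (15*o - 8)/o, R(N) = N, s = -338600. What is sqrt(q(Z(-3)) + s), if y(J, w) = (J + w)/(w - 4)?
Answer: I*sqrt(12190602)/6 ≈ 581.92*I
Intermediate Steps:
y(J, w) = (J + w)/(-4 + w)
Z(o) = (-8 + 15*o)/o
q(T) = -61/6 - T (q(T) = -9 + ((9 - 2)/(-4 - 2) - T) = -9 + (7/(-6) - T) = -9 + (-1/6*7 - T) = -9 + (-7/6 - T) = -61/6 - T)
sqrt(q(Z(-3)) + s) = sqrt((-61/6 - (15 - 8/(-3))) - 338600) = sqrt((-61/6 - (15 - 8*(-1/3))) - 338600) = sqrt((-61/6 - (15 + 8/3)) - 338600) = sqrt((-61/6 - 1*53/3) - 338600) = sqrt((-61/6 - 53/3) - 338600) = sqrt(-167/6 - 338600) = sqrt(-2031767/6) = I*sqrt(12190602)/6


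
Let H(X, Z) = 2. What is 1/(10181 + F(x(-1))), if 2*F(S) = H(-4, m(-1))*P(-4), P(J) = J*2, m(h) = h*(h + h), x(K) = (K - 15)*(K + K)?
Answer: 1/10173 ≈ 9.8299e-5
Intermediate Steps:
x(K) = 2*K*(-15 + K) (x(K) = (-15 + K)*(2*K) = 2*K*(-15 + K))
m(h) = 2*h**2 (m(h) = h*(2*h) = 2*h**2)
P(J) = 2*J
F(S) = -8 (F(S) = (2*(2*(-4)))/2 = (2*(-8))/2 = (1/2)*(-16) = -8)
1/(10181 + F(x(-1))) = 1/(10181 - 8) = 1/10173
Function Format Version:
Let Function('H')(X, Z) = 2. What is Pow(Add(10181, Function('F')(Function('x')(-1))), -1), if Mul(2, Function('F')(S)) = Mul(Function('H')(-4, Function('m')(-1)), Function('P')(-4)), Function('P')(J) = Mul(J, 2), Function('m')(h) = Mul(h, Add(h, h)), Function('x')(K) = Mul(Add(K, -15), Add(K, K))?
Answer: Rational(1, 10173) ≈ 9.8299e-5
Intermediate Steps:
Function('x')(K) = Mul(2, K, Add(-15, K)) (Function('x')(K) = Mul(Add(-15, K), Mul(2, K)) = Mul(2, K, Add(-15, K)))
Function('m')(h) = Mul(2, Pow(h, 2)) (Function('m')(h) = Mul(h, Mul(2, h)) = Mul(2, Pow(h, 2)))
Function('P')(J) = Mul(2, J)
Function('F')(S) = -8 (Function('F')(S) = Mul(Rational(1, 2), Mul(2, Mul(2, -4))) = Mul(Rational(1, 2), Mul(2, -8)) = Mul(Rational(1, 2), -16) = -8)
Pow(Add(10181, Function('F')(Function('x')(-1))), -1) = Pow(Add(10181, -8), -1) = Pow(10173, -1) = Rational(1, 10173)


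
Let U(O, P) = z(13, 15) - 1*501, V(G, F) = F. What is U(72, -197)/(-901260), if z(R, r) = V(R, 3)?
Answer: 83/150210 ≈ 0.00055256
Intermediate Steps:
z(R, r) = 3
U(O, P) = -498 (U(O, P) = 3 - 1*501 = 3 - 501 = -498)
U(72, -197)/(-901260) = -498/(-901260) = -498*(-1/901260) = 83/150210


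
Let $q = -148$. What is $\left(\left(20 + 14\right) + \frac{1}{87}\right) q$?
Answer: $- \frac{437932}{87} \approx -5033.7$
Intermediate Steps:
$\left(\left(20 + 14\right) + \frac{1}{87}\right) q = \left(\left(20 + 14\right) + \frac{1}{87}\right) \left(-148\right) = \left(34 + \frac{1}{87}\right) \left(-148\right) = \frac{2959}{87} \left(-148\right) = - \frac{437932}{87}$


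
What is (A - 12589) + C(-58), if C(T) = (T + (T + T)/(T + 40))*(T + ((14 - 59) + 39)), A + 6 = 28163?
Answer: 169808/9 ≈ 18868.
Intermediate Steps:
A = 28157 (A = -6 + 28163 = 28157)
C(T) = (-6 + T)*(T + 2*T/(40 + T)) (C(T) = (T + (2*T)/(40 + T))*(T + (-45 + 39)) = (T + 2*T/(40 + T))*(T - 6) = (T + 2*T/(40 + T))*(-6 + T) = (-6 + T)*(T + 2*T/(40 + T)))
(A - 12589) + C(-58) = (28157 - 12589) - 58*(-252 + (-58)² + 36*(-58))/(40 - 58) = 15568 - 58*(-252 + 3364 - 2088)/(-18) = 15568 - 58*(-1/18)*1024 = 15568 + 29696/9 = 169808/9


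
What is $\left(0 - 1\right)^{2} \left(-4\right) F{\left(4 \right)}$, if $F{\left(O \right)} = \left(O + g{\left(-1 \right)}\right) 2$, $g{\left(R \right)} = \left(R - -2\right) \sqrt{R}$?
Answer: $-32 - 8 i \approx -32.0 - 8.0 i$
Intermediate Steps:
$g{\left(R \right)} = \sqrt{R} \left(2 + R\right)$ ($g{\left(R \right)} = \left(R + 2\right) \sqrt{R} = \left(2 + R\right) \sqrt{R} = \sqrt{R} \left(2 + R\right)$)
$F{\left(O \right)} = 2 i + 2 O$ ($F{\left(O \right)} = \left(O + \sqrt{-1} \left(2 - 1\right)\right) 2 = \left(O + i 1\right) 2 = \left(O + i\right) 2 = \left(i + O\right) 2 = 2 i + 2 O$)
$\left(0 - 1\right)^{2} \left(-4\right) F{\left(4 \right)} = \left(0 - 1\right)^{2} \left(-4\right) \left(2 i + 2 \cdot 4\right) = \left(-1\right)^{2} \left(-4\right) \left(2 i + 8\right) = 1 \left(-4\right) \left(8 + 2 i\right) = - 4 \left(8 + 2 i\right) = -32 - 8 i$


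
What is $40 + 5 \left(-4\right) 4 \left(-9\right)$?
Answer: $760$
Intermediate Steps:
$40 + 5 \left(-4\right) 4 \left(-9\right) = 40 + \left(-20\right) 4 \left(-9\right) = 40 - -720 = 40 + 720 = 760$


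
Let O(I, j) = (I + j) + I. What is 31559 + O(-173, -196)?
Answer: 31017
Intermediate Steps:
O(I, j) = j + 2*I
31559 + O(-173, -196) = 31559 + (-196 + 2*(-173)) = 31559 + (-196 - 346) = 31559 - 542 = 31017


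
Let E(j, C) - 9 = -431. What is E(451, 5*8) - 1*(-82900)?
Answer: 82478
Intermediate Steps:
E(j, C) = -422 (E(j, C) = 9 - 431 = -422)
E(451, 5*8) - 1*(-82900) = -422 - 1*(-82900) = -422 + 82900 = 82478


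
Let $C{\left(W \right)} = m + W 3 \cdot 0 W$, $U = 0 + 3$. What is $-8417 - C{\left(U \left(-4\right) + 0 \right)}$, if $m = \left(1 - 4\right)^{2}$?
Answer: $-8426$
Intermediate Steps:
$U = 3$
$m = 9$ ($m = \left(-3\right)^{2} = 9$)
$C{\left(W \right)} = 9$ ($C{\left(W \right)} = 9 + W 3 \cdot 0 W = 9 + 3 W 0 W = 9 + 0 W = 9 + 0 = 9$)
$-8417 - C{\left(U \left(-4\right) + 0 \right)} = -8417 - 9 = -8426$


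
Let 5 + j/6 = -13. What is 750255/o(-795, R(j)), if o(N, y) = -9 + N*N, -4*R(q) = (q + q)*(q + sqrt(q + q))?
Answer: 22735/19152 ≈ 1.1871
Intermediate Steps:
j = -108 (j = -30 + 6*(-13) = -30 - 78 = -108)
R(q) = -q*(q + sqrt(2)*sqrt(q))/2 (R(q) = -(q + q)*(q + sqrt(q + q))/4 = -2*q*(q + sqrt(2*q))/4 = -2*q*(q + sqrt(2)*sqrt(q))/4 = -q*(q + sqrt(2)*sqrt(q))/2)
o(N, y) = -9 + N**2
750255/o(-795, R(j)) = 750255/(-9 + (-795)**2) = 750255/(-9 + 632025) = 750255/632016 = 750255*(1/632016) = 22735/19152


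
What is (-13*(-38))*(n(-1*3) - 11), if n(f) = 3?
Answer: -3952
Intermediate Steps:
(-13*(-38))*(n(-1*3) - 11) = (-13*(-38))*(3 - 11) = 494*(-8) = -3952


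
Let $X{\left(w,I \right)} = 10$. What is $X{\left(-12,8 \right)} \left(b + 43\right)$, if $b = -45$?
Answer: $-20$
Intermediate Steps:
$X{\left(-12,8 \right)} \left(b + 43\right) = 10 \left(-45 + 43\right) = 10 \left(-2\right) = -20$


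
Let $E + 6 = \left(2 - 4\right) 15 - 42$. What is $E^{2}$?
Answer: $6084$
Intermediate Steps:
$E = -78$ ($E = -6 - \left(42 - \left(2 - 4\right) 15\right) = -6 - 72 = -78$)
$E^{2} = \left(-78\right)^{2} = 6084$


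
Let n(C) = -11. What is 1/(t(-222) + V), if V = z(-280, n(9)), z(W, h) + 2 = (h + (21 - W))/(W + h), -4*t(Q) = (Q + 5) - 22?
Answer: 1164/66061 ≈ 0.017620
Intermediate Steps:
t(Q) = 17/4 - Q/4 (t(Q) = -((Q + 5) - 22)/4 = -((5 + Q) - 22)/4 = -(-17 + Q)/4 = 17/4 - Q/4)
z(W, h) = -2 + (21 + h - W)/(W + h) (z(W, h) = -2 + (h + (21 - W))/(W + h) = -2 + (21 + h - W)/(W + h))
V = -872/291 (V = (21 - 1*(-11) - 3*(-280))/(-280 - 11) = (21 + 11 + 840)/(-291) = -1/291*872 = -872/291 ≈ -2.9966)
1/(t(-222) + V) = 1/((17/4 - ¼*(-222)) - 872/291) = 1/((17/4 + 111/2) - 872/291) = 1/(239/4 - 872/291) = 1/(66061/1164) = 1164/66061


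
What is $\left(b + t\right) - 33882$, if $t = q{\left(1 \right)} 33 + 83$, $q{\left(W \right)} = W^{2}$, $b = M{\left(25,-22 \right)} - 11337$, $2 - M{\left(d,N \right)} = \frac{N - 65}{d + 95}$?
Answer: $- \frac{1804011}{40} \approx -45100.0$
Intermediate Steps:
$M{\left(d,N \right)} = 2 - \frac{-65 + N}{95 + d}$ ($M{\left(d,N \right)} = 2 - \frac{N - 65}{d + 95} = 2 - \frac{-65 + N}{95 + d}$)
$b = - \frac{453371}{40}$ ($b = \frac{255 - -22 + 2 \cdot 25}{95 + 25} - 11337 = \frac{255 + 22 + 50}{120} - 11337 = \frac{1}{120} \cdot 327 - 11337 = \frac{109}{40} - 11337 = - \frac{453371}{40} \approx -11334.0$)
$t = 116$ ($t = 1^{2} \cdot 33 + 83 = 1 \cdot 33 + 83 = 33 + 83 = 116$)
$\left(b + t\right) - 33882 = \left(- \frac{453371}{40} + 116\right) - 33882 = - \frac{448731}{40} - 33882 = - \frac{1804011}{40}$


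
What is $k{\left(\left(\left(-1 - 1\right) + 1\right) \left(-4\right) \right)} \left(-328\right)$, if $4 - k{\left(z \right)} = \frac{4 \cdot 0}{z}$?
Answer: $-1312$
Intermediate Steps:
$k{\left(z \right)} = 4$ ($k{\left(z \right)} = 4 - \frac{4 \cdot 0}{z} = 4 - \frac{0}{z} = 4 - 0 = 4 + 0 = 4$)
$k{\left(\left(\left(-1 - 1\right) + 1\right) \left(-4\right) \right)} \left(-328\right) = 4 \left(-328\right) = -1312$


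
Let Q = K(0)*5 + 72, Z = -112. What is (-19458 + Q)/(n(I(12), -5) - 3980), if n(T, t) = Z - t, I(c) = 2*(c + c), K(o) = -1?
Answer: 19391/4087 ≈ 4.7446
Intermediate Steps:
I(c) = 4*c (I(c) = 2*(2*c) = 4*c)
n(T, t) = -112 - t
Q = 67 (Q = -1*5 + 72 = -5 + 72 = 67)
(-19458 + Q)/(n(I(12), -5) - 3980) = (-19458 + 67)/((-112 - 1*(-5)) - 3980) = -19391/((-112 + 5) - 3980) = -19391/(-107 - 3980) = -19391/(-4087) = -19391*(-1/4087) = 19391/4087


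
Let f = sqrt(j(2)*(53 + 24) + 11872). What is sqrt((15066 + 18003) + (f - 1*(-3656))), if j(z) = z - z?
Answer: sqrt(36725 + 4*sqrt(742)) ≈ 191.92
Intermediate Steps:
j(z) = 0
f = 4*sqrt(742) (f = sqrt(0*(53 + 24) + 11872) = sqrt(0*77 + 11872) = sqrt(0 + 11872) = sqrt(11872) = 4*sqrt(742) ≈ 108.96)
sqrt((15066 + 18003) + (f - 1*(-3656))) = sqrt((15066 + 18003) + (4*sqrt(742) - 1*(-3656))) = sqrt(33069 + (4*sqrt(742) + 3656)) = sqrt(33069 + (3656 + 4*sqrt(742))) = sqrt(36725 + 4*sqrt(742))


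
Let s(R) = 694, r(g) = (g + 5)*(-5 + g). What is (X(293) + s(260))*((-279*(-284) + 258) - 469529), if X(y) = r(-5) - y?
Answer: -156404035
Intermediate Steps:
r(g) = (-5 + g)*(5 + g) (r(g) = (5 + g)*(-5 + g) = (-5 + g)*(5 + g))
X(y) = -y (X(y) = (-25 + (-5)**2) - y = (-25 + 25) - y = 0 - y = -y)
(X(293) + s(260))*((-279*(-284) + 258) - 469529) = (-1*293 + 694)*((-279*(-284) + 258) - 469529) = (-293 + 694)*((79236 + 258) - 469529) = 401*(79494 - 469529) = 401*(-390035) = -156404035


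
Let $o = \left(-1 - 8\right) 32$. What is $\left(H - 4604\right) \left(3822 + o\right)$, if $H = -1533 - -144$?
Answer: $-21179262$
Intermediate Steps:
$o = -288$ ($o = \left(-9\right) 32 = -288$)
$H = -1389$ ($H = -1533 + 144 = -1389$)
$\left(H - 4604\right) \left(3822 + o\right) = \left(-1389 - 4604\right) \left(3822 - 288\right) = \left(-5993\right) 3534 = -21179262$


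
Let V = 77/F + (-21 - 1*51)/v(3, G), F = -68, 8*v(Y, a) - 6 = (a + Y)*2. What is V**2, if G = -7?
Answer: 380523049/4624 ≈ 82293.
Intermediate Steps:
v(Y, a) = 3/4 + Y/4 + a/4 (v(Y, a) = 3/4 + ((a + Y)*2)/8 = 3/4 + ((Y + a)*2)/8 = 3/4 + (2*Y + 2*a)/8 = 3/4 + (Y/4 + a/4) = 3/4 + Y/4 + a/4)
V = 19507/68 (V = 77/(-68) + (-21 - 1*51)/(3/4 + (1/4)*3 + (1/4)*(-7)) = 77*(-1/68) + (-21 - 51)/(3/4 + 3/4 - 7/4) = -77/68 - 72/(-1/4) = -77/68 - 72*(-4) = -77/68 + 288 = 19507/68 ≈ 286.87)
V**2 = (19507/68)**2 = 380523049/4624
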